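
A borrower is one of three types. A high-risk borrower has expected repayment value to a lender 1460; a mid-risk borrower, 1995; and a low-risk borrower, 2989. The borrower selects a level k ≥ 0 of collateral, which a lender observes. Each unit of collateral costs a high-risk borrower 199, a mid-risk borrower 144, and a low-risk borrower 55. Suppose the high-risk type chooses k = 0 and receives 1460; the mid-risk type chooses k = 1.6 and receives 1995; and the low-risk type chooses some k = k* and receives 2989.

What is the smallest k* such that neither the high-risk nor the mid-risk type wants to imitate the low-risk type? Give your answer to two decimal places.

Mid-risk type (on-path payoff 1995 − 144×1.6 = 1764.6) won't mimic when 1764.6 ≥ 2989 − 144·k*, i.e. k* ≥ 8.50.
High-risk type (on-path payoff 1460) won't mimic when 1460 ≥ 2989 − 199·k*, i.e. k* ≥ 7.68.
Both must hold, so k* = max(7.68, 8.50) = 8.50. The mid-risk type's constraint binds.

8.50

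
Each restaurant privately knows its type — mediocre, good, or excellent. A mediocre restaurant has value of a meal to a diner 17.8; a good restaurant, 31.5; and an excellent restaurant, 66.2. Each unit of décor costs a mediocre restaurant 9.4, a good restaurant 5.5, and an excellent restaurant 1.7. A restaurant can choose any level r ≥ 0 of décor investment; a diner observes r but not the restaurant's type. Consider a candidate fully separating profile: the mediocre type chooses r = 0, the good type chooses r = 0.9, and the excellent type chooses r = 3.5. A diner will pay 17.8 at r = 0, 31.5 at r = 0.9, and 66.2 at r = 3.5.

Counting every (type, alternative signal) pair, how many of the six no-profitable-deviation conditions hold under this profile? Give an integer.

3

Good (own payoff 31.5 − 5.5×0.9 = 26.55): to r=0 gives 17.8 → no gain ✓; to r=3.5 gives 66.2 − 5.5×3.5 = 46.95 → profitable ✗.
Excellent (own payoff 66.2 − 1.7×3.5 = 60.25): to r=0 gives 17.8 → no gain ✓; to r=0.9 gives 31.5 − 1.7×0.9 = 29.97 → no gain ✓.
Mediocre (own payoff 17.8): to r=0.9 gives 31.5 − 9.4×0.9 = 23.04 → profitable ✗; to r=3.5 gives 66.2 − 9.4×3.5 = 33.3 → profitable ✗.
3 of the 6 constraints hold; not an equilibrium.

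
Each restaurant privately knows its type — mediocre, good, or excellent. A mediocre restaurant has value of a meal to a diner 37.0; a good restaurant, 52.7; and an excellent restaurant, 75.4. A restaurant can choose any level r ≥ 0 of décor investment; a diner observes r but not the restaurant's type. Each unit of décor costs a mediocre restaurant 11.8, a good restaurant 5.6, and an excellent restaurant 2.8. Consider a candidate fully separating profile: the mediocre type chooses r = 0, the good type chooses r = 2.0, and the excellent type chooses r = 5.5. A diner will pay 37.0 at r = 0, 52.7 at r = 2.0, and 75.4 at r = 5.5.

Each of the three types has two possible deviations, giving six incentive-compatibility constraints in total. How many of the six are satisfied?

5

Mediocre (own payoff 37.0): to r=2.0 gives 52.7 − 11.8×2.0 = 29.1 → no gain ✓; to r=5.5 gives 75.4 − 11.8×5.5 = 10.5 → no gain ✓.
Excellent (own payoff 75.4 − 2.8×5.5 = 60): to r=0 gives 37.0 → no gain ✓; to r=2.0 gives 52.7 − 2.8×2.0 = 47.1 → no gain ✓.
Good (own payoff 52.7 − 5.6×2.0 = 41.5): to r=0 gives 37.0 → no gain ✓; to r=5.5 gives 75.4 − 5.6×5.5 = 44.6 → profitable ✗.
5 of the 6 constraints hold; not an equilibrium.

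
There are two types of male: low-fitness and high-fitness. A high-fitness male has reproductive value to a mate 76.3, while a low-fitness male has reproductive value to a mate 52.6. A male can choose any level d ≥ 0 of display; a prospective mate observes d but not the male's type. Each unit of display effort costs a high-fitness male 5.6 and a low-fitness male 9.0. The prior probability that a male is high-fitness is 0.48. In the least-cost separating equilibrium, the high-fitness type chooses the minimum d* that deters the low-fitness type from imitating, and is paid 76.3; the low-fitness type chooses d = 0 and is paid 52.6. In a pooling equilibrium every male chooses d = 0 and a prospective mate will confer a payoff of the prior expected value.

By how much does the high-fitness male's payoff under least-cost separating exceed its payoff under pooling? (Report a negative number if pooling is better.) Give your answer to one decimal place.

-2.4

Least-cost separating signal: d* solves 52.6 = 76.3 − 9.0·d*, so d* = (76.3 − 52.6)/9.0 ≈ 2.6333.
High-fitness type's separating payoff: 76.3 − 5.6 × d* = 76.3 − 5.6 × (76.3 − 52.6)/9.0 = 76.3 − 132.72/9.0 ≈ 61.553.
Pooling payoff: 0.48 × 76.3 + 0.52 × 52.6 = 63.976.
Difference: 61.553 − 63.976 = -2.423, i.e. -2.4 to one decimal place.
The high-fitness type would prefer the pooling outcome.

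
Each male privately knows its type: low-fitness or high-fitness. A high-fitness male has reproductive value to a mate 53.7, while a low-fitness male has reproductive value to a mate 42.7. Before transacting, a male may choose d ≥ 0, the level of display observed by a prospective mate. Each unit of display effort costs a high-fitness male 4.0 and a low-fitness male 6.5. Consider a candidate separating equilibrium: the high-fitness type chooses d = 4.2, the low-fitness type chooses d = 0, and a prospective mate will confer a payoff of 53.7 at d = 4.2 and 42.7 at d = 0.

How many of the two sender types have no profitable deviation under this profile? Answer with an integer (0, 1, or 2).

High-fitness type: signal → 53.7 − 4.0 × 4.2 = 36.9; deviate to 0 → 42.7. IC fails (36.9 < 42.7).
Low-fitness type: stay at 0 → 42.7; mimic → 53.7 − 6.5 × 4.2 = 26.4. IC holds (42.7 ≥ 26.4).
1 of 2 constraints hold, so this profile is not an equilibrium.

1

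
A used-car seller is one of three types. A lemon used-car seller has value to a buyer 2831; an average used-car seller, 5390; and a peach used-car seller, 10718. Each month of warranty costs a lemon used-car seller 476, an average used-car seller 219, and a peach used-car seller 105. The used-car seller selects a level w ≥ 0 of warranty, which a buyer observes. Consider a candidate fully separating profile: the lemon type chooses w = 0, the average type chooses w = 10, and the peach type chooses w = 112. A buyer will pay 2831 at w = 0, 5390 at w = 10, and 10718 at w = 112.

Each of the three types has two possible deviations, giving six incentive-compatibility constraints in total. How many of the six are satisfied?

Average (own payoff 5390 − 219×10 = 3200): to w=0 gives 2831 → no gain ✓; to w=112 gives 10718 − 219×112 = -13810 → no gain ✓.
Peach (own payoff 10718 − 105×112 = -1042): to w=0 gives 2831 → profitable ✗; to w=10 gives 5390 − 105×10 = 4340 → profitable ✗.
Lemon (own payoff 2831): to w=10 gives 5390 − 476×10 = 630 → no gain ✓; to w=112 gives 10718 − 476×112 = -42594 → no gain ✓.
4 of the 6 constraints hold; not an equilibrium.

4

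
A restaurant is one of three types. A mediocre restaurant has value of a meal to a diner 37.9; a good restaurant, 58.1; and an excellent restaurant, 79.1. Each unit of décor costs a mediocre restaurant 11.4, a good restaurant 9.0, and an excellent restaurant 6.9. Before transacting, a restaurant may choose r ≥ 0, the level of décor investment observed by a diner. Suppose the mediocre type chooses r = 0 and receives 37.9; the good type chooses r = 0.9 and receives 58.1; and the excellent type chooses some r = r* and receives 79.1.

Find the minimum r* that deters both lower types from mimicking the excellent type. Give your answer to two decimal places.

3.61

Mediocre type (on-path payoff 37.9) won't mimic when 37.9 ≥ 79.1 − 11.4·r*, i.e. r* ≥ 3.61.
Good type (on-path payoff 58.1 − 9.0×0.9 = 50) won't mimic when 50 ≥ 79.1 − 9.0·r*, i.e. r* ≥ 3.23.
Both must hold, so r* = max(3.61, 3.23) = 3.61. The mediocre type's constraint binds.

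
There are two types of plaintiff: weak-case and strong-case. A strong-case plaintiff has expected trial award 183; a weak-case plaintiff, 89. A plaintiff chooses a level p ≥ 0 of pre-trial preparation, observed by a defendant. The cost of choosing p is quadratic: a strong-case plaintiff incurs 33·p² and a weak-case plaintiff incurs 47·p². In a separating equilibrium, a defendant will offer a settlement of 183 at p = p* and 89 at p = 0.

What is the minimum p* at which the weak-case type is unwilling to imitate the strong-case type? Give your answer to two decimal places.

The weak-case type at p = 0 receives 89; imitating at p* yields 183 − 47·p*².
Indifference: 89 = 183 − 47·p*², so p*² = (183 − 89) / 47 = 2.
p* = √2 ≈ 1.41.

1.41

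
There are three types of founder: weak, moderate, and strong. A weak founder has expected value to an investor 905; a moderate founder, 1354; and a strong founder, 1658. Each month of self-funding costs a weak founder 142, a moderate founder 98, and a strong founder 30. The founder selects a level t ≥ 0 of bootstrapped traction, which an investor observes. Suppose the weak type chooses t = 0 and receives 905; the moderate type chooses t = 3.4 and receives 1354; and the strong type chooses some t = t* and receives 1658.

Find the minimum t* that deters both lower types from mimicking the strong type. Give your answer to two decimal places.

6.50

Moderate type (on-path payoff 1354 − 98×3.4 = 1020.8) won't mimic when 1020.8 ≥ 1658 − 98·t*, i.e. t* ≥ 6.50.
Weak type (on-path payoff 905) won't mimic when 905 ≥ 1658 − 142·t*, i.e. t* ≥ 5.30.
Both must hold, so t* = max(5.30, 6.50) = 6.50. The moderate type's constraint binds.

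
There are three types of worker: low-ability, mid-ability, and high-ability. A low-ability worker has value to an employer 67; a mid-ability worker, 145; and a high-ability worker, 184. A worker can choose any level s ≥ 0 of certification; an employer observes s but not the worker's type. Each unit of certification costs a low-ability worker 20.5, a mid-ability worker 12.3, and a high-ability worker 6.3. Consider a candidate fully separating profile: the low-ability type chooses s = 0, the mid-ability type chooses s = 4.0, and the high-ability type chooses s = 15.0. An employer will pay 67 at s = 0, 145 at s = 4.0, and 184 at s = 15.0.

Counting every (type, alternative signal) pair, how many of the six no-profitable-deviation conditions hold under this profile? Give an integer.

5

High-ability (own payoff 184 − 6.3×15.0 = 89.5): to s=0 gives 67 → no gain ✓; to s=4.0 gives 145 − 6.3×4.0 = 119.8 → profitable ✗.
Low-ability (own payoff 67): to s=4.0 gives 145 − 20.5×4.0 = 63 → no gain ✓; to s=15.0 gives 184 − 20.5×15.0 = -123.5 → no gain ✓.
Mid-ability (own payoff 145 − 12.3×4.0 = 95.8): to s=0 gives 67 → no gain ✓; to s=15.0 gives 184 − 12.3×15.0 = -0.5 → no gain ✓.
5 of the 6 constraints hold; not an equilibrium.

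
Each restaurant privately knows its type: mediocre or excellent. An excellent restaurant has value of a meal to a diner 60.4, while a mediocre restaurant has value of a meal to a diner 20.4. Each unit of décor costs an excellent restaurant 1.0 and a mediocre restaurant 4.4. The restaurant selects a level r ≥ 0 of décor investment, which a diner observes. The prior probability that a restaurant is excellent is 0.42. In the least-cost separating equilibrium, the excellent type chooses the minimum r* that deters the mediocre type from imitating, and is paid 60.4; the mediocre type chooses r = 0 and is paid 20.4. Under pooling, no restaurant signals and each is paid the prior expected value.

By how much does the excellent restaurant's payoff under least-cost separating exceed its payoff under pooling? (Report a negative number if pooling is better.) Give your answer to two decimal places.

14.11

Least-cost separating signal: r* solves 20.4 = 60.4 − 4.4·r*, so r* = (60.4 − 20.4)/4.4 ≈ 9.0909.
Excellent type's separating payoff: 60.4 − 1.0 × r* = 60.4 − 1.0 × (60.4 − 20.4)/4.4 = 60.4 − 40/4.4 ≈ 51.3091.
Pooling payoff: 0.42 × 60.4 + 0.58 × 20.4 = 37.2.
Difference: 51.3091 − 37.2 = 14.1091, i.e. 14.11 to two decimal places.
The excellent type prefers to separate.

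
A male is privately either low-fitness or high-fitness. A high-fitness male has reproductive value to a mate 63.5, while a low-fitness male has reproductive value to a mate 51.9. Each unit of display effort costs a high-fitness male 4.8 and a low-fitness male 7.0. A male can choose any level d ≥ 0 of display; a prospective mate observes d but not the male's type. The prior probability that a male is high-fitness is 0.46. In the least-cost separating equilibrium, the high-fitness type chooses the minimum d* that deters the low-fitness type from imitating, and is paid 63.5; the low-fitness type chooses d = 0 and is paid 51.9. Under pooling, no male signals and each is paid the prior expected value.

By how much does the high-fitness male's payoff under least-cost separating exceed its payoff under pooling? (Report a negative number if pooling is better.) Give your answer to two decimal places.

Least-cost separating signal: d* solves 51.9 = 63.5 − 7.0·d*, so d* = (63.5 − 51.9)/7.0 ≈ 1.6571.
High-fitness type's separating payoff: 63.5 − 4.8 × d* = 63.5 − 4.8 × (63.5 − 51.9)/7.0 = 63.5 − 55.68/7.0 ≈ 55.5457.
Pooling payoff: 0.46 × 63.5 + 0.54 × 51.9 = 57.236.
Difference: 55.5457 − 57.236 = -1.6903, i.e. -1.69 to two decimal places.
The high-fitness type would prefer the pooling outcome.

-1.69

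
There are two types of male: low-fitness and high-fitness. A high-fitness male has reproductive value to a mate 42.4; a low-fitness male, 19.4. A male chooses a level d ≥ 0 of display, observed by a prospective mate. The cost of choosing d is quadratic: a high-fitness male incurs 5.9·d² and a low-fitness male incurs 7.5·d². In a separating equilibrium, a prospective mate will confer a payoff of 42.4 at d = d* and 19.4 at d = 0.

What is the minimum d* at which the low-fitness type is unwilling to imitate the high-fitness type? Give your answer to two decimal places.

1.75

The low-fitness type at d = 0 receives 19.4; imitating at d* yields 42.4 − 7.5·d*².
Indifference: 19.4 = 42.4 − 7.5·d*², so d*² = (42.4 − 19.4) / 7.5 ≈ 3.0667.
d* = √3.0667 ≈ 1.75.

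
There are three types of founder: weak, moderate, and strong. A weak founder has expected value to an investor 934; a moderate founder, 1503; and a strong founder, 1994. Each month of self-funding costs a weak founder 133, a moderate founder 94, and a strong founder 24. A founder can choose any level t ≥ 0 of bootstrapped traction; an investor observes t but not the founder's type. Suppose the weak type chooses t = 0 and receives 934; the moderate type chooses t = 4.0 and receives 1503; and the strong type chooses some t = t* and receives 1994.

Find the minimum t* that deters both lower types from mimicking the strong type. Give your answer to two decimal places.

9.22

Moderate type (on-path payoff 1503 − 94×4.0 = 1127) won't mimic when 1127 ≥ 1994 − 94·t*, i.e. t* ≥ 9.22.
Weak type (on-path payoff 934) won't mimic when 934 ≥ 1994 − 133·t*, i.e. t* ≥ 7.97.
Both must hold, so t* = max(7.97, 9.22) = 9.22. The moderate type's constraint binds.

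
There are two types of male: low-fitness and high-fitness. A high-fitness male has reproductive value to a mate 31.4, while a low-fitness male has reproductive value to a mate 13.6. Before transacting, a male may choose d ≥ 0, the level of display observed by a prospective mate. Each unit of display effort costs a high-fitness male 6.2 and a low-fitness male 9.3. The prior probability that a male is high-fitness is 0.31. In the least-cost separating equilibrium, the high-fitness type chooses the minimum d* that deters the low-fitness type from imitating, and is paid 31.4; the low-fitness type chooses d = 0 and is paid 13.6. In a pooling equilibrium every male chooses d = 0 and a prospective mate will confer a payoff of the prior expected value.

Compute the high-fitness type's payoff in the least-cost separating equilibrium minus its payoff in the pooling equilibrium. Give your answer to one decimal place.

0.4

Least-cost separating signal: d* solves 13.6 = 31.4 − 9.3·d*, so d* = (31.4 − 13.6)/9.3 ≈ 1.9140.
High-fitness type's separating payoff: 31.4 − 6.2 × d* = 31.4 − 6.2 × (31.4 − 13.6)/9.3 = 31.4 − 110.36/9.3 ≈ 19.533.
Pooling payoff: 0.31 × 31.4 + 0.69 × 13.6 = 19.118.
Difference: 19.533 − 19.118 = 0.415, i.e. 0.4 to one decimal place.
The high-fitness type prefers to separate.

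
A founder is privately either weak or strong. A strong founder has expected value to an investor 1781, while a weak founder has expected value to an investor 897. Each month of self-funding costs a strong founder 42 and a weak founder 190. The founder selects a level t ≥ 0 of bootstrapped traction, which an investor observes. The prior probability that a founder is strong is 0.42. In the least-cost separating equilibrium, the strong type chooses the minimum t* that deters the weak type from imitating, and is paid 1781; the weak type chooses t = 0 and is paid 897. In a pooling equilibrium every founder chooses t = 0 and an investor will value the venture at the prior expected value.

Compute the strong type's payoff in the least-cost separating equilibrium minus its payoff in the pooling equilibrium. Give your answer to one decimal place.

Least-cost separating signal: t* solves 897 = 1781 − 190·t*, so t* = (1781 − 897)/190 ≈ 4.6526.
Strong type's separating payoff: 1781 − 42 × t* = 1781 − 42 × (1781 − 897)/190 = 1781 − 37128/190 ≈ 1585.589.
Pooling payoff: 0.42 × 1781 + 0.58 × 897 = 1268.28.
Difference: 1585.589 − 1268.28 = 317.309, i.e. 317.3 to one decimal place.
The strong type prefers to separate.

317.3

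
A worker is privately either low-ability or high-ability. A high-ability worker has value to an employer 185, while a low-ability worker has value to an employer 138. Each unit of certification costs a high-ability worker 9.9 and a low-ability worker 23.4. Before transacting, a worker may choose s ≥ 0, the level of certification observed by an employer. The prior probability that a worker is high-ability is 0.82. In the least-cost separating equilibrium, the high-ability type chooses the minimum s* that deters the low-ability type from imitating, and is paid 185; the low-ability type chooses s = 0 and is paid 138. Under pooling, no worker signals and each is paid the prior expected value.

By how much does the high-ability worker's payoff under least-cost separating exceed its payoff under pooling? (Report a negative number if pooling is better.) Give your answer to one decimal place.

Least-cost separating signal: s* solves 138 = 185 − 23.4·s*, so s* = (185 − 138)/23.4 ≈ 2.0085.
High-ability type's separating payoff: 185 − 9.9 × s* = 185 − 9.9 × (185 − 138)/23.4 = 185 − 465.3/23.4 ≈ 165.115.
Pooling payoff: 0.82 × 185 + 0.18 × 138 = 176.54.
Difference: 165.115 − 176.54 = -11.425, i.e. -11.4 to one decimal place.
The high-ability type would prefer the pooling outcome.

-11.4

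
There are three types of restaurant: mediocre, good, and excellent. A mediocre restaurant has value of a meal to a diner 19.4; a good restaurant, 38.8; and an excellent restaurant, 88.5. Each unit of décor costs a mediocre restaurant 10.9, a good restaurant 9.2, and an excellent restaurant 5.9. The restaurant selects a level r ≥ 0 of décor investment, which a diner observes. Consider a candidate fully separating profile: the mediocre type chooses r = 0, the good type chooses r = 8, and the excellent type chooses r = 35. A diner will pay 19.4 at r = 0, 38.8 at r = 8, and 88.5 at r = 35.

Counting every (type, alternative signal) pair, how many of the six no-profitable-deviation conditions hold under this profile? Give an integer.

Excellent (own payoff 88.5 − 5.9×35 = -118): to r=0 gives 19.4 → profitable ✗; to r=8 gives 38.8 − 5.9×8 = -8.4 → profitable ✗.
Good (own payoff 38.8 − 9.2×8 = -34.8): to r=0 gives 19.4 → profitable ✗; to r=35 gives 88.5 − 9.2×35 = -233.5 → no gain ✓.
Mediocre (own payoff 19.4): to r=8 gives 38.8 − 10.9×8 = -48.4 → no gain ✓; to r=35 gives 88.5 − 10.9×35 = -293 → no gain ✓.
3 of the 6 constraints hold; not an equilibrium.

3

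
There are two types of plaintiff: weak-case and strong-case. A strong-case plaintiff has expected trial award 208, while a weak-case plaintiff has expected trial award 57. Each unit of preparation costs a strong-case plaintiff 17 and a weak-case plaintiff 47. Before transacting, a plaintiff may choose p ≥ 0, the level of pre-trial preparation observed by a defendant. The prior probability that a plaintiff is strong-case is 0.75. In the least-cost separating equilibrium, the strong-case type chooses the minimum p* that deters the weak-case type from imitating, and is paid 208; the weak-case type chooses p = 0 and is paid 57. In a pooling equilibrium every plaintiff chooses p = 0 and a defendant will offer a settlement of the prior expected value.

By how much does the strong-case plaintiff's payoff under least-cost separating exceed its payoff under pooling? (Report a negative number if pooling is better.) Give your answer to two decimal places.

-16.87

Least-cost separating signal: p* solves 57 = 208 − 47·p*, so p* = (208 − 57)/47 ≈ 3.2128.
Strong-case type's separating payoff: 208 − 17 × p* = 208 − 17 × (208 − 57)/47 = 208 − 2567/47 ≈ 153.3830.
Pooling payoff: 0.75 × 208 + 0.25 × 57 = 170.25.
Difference: 153.3830 − 170.25 = -16.867, i.e. -16.87 to two decimal places.
The strong-case type would prefer the pooling outcome.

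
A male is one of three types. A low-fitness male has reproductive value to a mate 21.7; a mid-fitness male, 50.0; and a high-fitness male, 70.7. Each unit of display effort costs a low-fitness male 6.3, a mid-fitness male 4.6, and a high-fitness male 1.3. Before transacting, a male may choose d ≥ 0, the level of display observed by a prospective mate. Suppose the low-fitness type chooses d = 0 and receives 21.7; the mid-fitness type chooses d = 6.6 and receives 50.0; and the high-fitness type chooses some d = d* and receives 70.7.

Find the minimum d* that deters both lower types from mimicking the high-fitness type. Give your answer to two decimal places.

Low-fitness type (on-path payoff 21.7) won't mimic when 21.7 ≥ 70.7 − 6.3·d*, i.e. d* ≥ 7.78.
Mid-fitness type (on-path payoff 50.0 − 4.6×6.6 = 19.64) won't mimic when 19.64 ≥ 70.7 − 4.6·d*, i.e. d* ≥ 11.10.
Both must hold, so d* = max(7.78, 11.10) = 11.10. The mid-fitness type's constraint binds.

11.10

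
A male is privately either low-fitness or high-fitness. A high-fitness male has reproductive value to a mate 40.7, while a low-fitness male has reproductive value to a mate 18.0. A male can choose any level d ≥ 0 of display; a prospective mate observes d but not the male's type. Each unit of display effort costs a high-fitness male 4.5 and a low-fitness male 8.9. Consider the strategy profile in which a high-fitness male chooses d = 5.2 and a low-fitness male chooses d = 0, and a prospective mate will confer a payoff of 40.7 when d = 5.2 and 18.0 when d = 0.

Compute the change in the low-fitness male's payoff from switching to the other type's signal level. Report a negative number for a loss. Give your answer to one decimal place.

Playing d = 0 the low-fitness male receives 18.0.
Deviating to d = 5.2 brings payment 40.7 at cost 8.9 × 5.2 = 46.28, netting -5.58.
Gain from deviating: -5.58 − 18.0 = -23.58, i.e. -23.6 to one decimal place.
The gain is negative, so the low-fitness type's incentive-compatibility constraint is satisfied.

-23.6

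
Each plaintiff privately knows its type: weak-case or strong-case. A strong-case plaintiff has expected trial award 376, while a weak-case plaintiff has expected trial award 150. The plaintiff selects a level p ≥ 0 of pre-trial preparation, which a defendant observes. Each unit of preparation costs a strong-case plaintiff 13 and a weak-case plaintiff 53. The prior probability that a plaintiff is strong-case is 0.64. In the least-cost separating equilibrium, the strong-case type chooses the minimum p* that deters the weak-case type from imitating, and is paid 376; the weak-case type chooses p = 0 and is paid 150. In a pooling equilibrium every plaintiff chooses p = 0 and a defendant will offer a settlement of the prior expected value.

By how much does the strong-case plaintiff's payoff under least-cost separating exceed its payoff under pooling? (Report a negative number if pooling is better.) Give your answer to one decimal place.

Least-cost separating signal: p* solves 150 = 376 − 53·p*, so p* = (376 − 150)/53 ≈ 4.2642.
Strong-case type's separating payoff: 376 − 13 × p* = 376 − 13 × (376 − 150)/53 = 376 − 2938/53 ≈ 320.566.
Pooling payoff: 0.64 × 376 + 0.36 × 150 = 294.64.
Difference: 320.566 − 294.64 = 25.926, i.e. 25.9 to one decimal place.
The strong-case type prefers to separate.

25.9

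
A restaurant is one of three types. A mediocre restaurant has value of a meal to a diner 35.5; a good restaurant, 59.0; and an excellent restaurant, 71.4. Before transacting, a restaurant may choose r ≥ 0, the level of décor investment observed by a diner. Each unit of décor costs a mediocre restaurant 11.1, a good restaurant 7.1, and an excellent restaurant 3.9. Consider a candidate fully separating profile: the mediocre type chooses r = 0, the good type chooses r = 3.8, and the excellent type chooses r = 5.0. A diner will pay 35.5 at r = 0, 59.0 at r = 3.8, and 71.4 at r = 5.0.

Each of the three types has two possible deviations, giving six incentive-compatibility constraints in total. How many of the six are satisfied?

4

Excellent (own payoff 71.4 − 3.9×5.0 = 51.9): to r=0 gives 35.5 → no gain ✓; to r=3.8 gives 59.0 − 3.9×3.8 = 44.18 → no gain ✓.
Good (own payoff 59.0 − 7.1×3.8 = 32.02): to r=0 gives 35.5 → profitable ✗; to r=5.0 gives 71.4 − 7.1×5.0 = 35.9 → profitable ✗.
Mediocre (own payoff 35.5): to r=3.8 gives 59.0 − 11.1×3.8 = 16.82 → no gain ✓; to r=5.0 gives 71.4 − 11.1×5.0 = 15.9 → no gain ✓.
4 of the 6 constraints hold; not an equilibrium.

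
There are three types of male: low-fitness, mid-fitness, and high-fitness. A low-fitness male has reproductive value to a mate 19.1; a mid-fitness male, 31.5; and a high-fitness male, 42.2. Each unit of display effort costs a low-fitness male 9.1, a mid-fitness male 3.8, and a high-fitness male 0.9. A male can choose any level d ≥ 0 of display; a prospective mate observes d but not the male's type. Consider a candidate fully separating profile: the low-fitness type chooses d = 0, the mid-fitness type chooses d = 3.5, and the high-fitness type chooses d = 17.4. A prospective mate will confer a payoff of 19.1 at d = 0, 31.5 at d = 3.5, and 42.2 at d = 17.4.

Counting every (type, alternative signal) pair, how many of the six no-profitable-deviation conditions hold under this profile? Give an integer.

4

Mid-fitness (own payoff 31.5 − 3.8×3.5 = 18.2): to d=0 gives 19.1 → profitable ✗; to d=17.4 gives 42.2 − 3.8×17.4 = -23.92 → no gain ✓.
High-fitness (own payoff 42.2 − 0.9×17.4 = 26.54): to d=0 gives 19.1 → no gain ✓; to d=3.5 gives 31.5 − 0.9×3.5 = 28.35 → profitable ✗.
Low-fitness (own payoff 19.1): to d=3.5 gives 31.5 − 9.1×3.5 = -0.35 → no gain ✓; to d=17.4 gives 42.2 − 9.1×17.4 = -116.14 → no gain ✓.
4 of the 6 constraints hold; not an equilibrium.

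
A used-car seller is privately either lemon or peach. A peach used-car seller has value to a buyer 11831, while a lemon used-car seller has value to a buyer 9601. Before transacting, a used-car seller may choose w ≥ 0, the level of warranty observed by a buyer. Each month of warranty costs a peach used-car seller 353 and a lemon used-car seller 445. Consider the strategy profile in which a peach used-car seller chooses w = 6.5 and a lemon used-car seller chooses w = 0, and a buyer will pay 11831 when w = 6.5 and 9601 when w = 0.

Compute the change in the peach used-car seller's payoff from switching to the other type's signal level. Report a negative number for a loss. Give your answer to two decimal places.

Playing w = 6.5 the peach used-car seller receives 11831 − 353 × 6.5 = 9536.5.
Deviating to w = 0 yields 9601 instead.
Gain from deviating: 9601 − 9536.5 = 64.50.
The gain is positive, so the peach type's incentive-compatibility constraint is violated — this profile is not a separating equilibrium.

64.50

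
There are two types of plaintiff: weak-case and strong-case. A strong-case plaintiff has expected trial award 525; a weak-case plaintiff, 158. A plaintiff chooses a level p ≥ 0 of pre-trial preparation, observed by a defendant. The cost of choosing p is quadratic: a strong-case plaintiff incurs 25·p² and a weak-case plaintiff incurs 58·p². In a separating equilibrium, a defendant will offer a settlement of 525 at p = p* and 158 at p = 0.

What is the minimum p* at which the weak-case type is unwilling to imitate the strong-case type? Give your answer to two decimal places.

The weak-case type at p = 0 receives 158; imitating at p* yields 525 − 58·p*².
Indifference: 158 = 525 − 58·p*², so p*² = (525 − 158) / 58 ≈ 6.3276.
p* = √6.3276 ≈ 2.52.

2.52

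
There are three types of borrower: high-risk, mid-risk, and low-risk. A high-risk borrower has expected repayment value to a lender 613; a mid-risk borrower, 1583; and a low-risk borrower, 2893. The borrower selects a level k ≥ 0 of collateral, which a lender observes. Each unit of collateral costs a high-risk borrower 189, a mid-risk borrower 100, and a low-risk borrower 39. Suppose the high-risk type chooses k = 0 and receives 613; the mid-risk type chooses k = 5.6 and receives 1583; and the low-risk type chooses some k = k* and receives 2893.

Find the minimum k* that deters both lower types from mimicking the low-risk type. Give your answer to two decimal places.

18.70

High-risk type (on-path payoff 613) won't mimic when 613 ≥ 2893 − 189·k*, i.e. k* ≥ 12.06.
Mid-risk type (on-path payoff 1583 − 100×5.6 = 1023) won't mimic when 1023 ≥ 2893 − 100·k*, i.e. k* ≥ 18.70.
Both must hold, so k* = max(12.06, 18.70) = 18.70. The mid-risk type's constraint binds.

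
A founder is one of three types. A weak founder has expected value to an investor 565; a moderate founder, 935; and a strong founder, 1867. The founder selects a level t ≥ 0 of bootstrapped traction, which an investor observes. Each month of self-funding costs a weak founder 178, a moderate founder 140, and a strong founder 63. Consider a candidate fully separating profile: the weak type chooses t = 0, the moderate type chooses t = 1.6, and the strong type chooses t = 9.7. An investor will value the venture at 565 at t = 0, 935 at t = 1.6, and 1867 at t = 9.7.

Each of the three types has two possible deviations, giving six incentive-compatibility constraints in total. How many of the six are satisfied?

Strong (own payoff 1867 − 63×9.7 = 1255.9): to t=0 gives 565 → no gain ✓; to t=1.6 gives 935 − 63×1.6 = 834.2 → no gain ✓.
Moderate (own payoff 935 − 140×1.6 = 711): to t=0 gives 565 → no gain ✓; to t=9.7 gives 1867 − 140×9.7 = 509 → no gain ✓.
Weak (own payoff 565): to t=1.6 gives 935 − 178×1.6 = 650.2 → profitable ✗; to t=9.7 gives 1867 − 178×9.7 = 140.4 → no gain ✓.
5 of the 6 constraints hold; not an equilibrium.

5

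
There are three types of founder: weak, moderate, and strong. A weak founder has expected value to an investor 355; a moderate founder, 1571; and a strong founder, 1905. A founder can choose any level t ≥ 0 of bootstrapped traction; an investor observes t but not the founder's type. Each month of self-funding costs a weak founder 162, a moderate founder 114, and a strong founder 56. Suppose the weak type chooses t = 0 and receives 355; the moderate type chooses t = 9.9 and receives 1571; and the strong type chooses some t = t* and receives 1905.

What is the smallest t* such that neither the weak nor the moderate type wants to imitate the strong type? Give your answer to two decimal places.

12.83

Weak type (on-path payoff 355) won't mimic when 355 ≥ 1905 − 162·t*, i.e. t* ≥ 9.57.
Moderate type (on-path payoff 1571 − 114×9.9 = 442.4) won't mimic when 442.4 ≥ 1905 − 114·t*, i.e. t* ≥ 12.83.
Both must hold, so t* = max(9.57, 12.83) = 12.83. The moderate type's constraint binds.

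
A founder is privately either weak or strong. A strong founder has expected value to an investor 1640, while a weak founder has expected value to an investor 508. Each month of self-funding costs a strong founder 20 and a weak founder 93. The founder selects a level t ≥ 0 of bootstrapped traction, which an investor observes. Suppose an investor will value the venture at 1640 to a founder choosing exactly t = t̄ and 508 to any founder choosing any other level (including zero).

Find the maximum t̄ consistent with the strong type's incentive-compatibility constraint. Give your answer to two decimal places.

56.60

Choosing t̄ yields the strong type 1640 − 20·t̄; choosing zero yields 508.
The strong type is indifferent at 1640 − 20·t̄ = 508, i.e. t̄ = (1640 − 508) / 20 = 56.60.
For any t̄ above 56.60 the strong type would rather pool at zero, so separation collapses.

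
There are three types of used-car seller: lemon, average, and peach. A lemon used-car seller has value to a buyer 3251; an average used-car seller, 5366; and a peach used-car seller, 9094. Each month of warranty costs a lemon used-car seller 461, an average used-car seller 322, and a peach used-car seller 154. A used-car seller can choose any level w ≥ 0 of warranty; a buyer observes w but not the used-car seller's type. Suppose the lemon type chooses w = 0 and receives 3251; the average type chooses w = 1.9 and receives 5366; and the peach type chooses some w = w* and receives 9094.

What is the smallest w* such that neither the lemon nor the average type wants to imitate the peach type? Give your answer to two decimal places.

Lemon type (on-path payoff 3251) won't mimic when 3251 ≥ 9094 − 461·w*, i.e. w* ≥ 12.67.
Average type (on-path payoff 5366 − 322×1.9 = 4754.2) won't mimic when 4754.2 ≥ 9094 − 322·w*, i.e. w* ≥ 13.48.
Both must hold, so w* = max(12.67, 13.48) = 13.48. The average type's constraint binds.

13.48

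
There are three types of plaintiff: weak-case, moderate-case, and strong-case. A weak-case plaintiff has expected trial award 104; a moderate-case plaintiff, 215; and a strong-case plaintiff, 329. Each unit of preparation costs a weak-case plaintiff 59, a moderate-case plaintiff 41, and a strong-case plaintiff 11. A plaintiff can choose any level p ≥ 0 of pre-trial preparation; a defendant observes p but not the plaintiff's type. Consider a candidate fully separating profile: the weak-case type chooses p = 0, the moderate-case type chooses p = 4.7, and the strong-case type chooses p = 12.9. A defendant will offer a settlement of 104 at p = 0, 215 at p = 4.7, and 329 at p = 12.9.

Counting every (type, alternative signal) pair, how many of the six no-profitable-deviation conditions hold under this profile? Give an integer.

Moderate-case (own payoff 215 − 41×4.7 = 22.3): to p=0 gives 104 → profitable ✗; to p=12.9 gives 329 − 41×12.9 = -199.9 → no gain ✓.
Strong-case (own payoff 329 − 11×12.9 = 187.1): to p=0 gives 104 → no gain ✓; to p=4.7 gives 215 − 11×4.7 = 163.3 → no gain ✓.
Weak-case (own payoff 104): to p=4.7 gives 215 − 59×4.7 = -62.3 → no gain ✓; to p=12.9 gives 329 − 59×12.9 = -432.1 → no gain ✓.
5 of the 6 constraints hold; not an equilibrium.

5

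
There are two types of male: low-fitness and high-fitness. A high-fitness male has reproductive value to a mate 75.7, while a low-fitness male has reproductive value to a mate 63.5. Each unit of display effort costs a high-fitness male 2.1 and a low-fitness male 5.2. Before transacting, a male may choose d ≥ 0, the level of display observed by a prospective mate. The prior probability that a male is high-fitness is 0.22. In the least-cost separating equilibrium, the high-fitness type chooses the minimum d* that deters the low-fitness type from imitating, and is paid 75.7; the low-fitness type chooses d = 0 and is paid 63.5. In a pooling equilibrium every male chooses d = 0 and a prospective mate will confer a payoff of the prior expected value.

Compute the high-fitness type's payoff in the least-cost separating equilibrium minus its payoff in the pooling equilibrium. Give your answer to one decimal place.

Least-cost separating signal: d* solves 63.5 = 75.7 − 5.2·d*, so d* = (75.7 − 63.5)/5.2 ≈ 2.3462.
High-fitness type's separating payoff: 75.7 − 2.1 × d* = 75.7 − 2.1 × (75.7 − 63.5)/5.2 = 75.7 − 25.62/5.2 ≈ 70.773.
Pooling payoff: 0.22 × 75.7 + 0.78 × 63.5 = 66.184.
Difference: 70.773 − 66.184 = 4.589, i.e. 4.6 to one decimal place.
The high-fitness type prefers to separate.

4.6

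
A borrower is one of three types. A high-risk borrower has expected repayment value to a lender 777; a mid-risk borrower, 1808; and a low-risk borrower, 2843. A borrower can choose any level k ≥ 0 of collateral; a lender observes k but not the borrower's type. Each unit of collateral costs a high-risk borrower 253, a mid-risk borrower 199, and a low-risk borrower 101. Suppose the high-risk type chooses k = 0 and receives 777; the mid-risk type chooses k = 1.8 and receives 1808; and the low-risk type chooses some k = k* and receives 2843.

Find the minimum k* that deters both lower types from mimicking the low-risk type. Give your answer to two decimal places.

8.17

Mid-risk type (on-path payoff 1808 − 199×1.8 = 1449.8) won't mimic when 1449.8 ≥ 2843 − 199·k*, i.e. k* ≥ 7.00.
High-risk type (on-path payoff 777) won't mimic when 777 ≥ 2843 − 253·k*, i.e. k* ≥ 8.17.
Both must hold, so k* = max(8.17, 7.00) = 8.17. The high-risk type's constraint binds.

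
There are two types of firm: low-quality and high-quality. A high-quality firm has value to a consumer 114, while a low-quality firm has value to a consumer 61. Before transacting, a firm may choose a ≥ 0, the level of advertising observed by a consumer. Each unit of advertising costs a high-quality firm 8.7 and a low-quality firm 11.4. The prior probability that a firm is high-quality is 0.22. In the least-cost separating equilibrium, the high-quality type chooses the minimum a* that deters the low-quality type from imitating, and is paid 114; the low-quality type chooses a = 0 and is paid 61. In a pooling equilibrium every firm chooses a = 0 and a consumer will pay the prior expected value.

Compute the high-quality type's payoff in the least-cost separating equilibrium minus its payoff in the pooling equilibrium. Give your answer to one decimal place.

0.9

Least-cost separating signal: a* solves 61 = 114 − 11.4·a*, so a* = (114 − 61)/11.4 ≈ 4.6491.
High-quality type's separating payoff: 114 − 8.7 × a* = 114 − 8.7 × (114 − 61)/11.4 = 114 − 461.1/11.4 ≈ 73.553.
Pooling payoff: 0.22 × 114 + 0.78 × 61 = 72.66.
Difference: 73.553 − 72.66 = 0.893, i.e. 0.9 to one decimal place.
The high-quality type prefers to separate.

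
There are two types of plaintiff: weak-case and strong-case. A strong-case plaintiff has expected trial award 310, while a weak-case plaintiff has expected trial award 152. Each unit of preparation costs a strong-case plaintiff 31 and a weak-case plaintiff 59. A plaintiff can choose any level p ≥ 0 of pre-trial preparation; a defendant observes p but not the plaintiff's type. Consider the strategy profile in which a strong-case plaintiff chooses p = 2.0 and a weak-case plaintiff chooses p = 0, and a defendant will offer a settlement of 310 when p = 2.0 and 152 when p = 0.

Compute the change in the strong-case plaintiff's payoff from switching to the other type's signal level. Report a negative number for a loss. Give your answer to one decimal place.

-96.0

Playing p = 2.0 the strong-case plaintiff receives 310 − 31 × 2.0 = 248.
Deviating to p = 0 yields 152 instead.
Gain from deviating: 152 − 248 = -96.0.
The gain is negative, so the strong-case type's incentive-compatibility constraint is satisfied.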